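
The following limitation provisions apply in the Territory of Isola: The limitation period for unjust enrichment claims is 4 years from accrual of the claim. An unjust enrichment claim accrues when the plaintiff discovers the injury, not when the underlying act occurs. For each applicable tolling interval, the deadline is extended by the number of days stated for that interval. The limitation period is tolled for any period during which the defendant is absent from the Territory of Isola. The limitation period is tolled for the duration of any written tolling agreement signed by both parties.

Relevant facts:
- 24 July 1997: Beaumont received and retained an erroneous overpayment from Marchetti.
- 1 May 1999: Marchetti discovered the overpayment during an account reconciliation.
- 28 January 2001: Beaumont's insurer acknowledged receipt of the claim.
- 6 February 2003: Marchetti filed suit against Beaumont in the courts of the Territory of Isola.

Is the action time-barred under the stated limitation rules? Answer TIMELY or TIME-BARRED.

Accrual is tied to discovery, so the period began on 1 May 1999 rather than on 24 July 1997 when the act occurred.
4 years from 1 May 1999 is 1 May 2003.
Nothing else in the chronology tolls or restarts the period.
The 6 February 2003 filing precedes the 1 May 2003 deadline; the claim is timely.

TIMELY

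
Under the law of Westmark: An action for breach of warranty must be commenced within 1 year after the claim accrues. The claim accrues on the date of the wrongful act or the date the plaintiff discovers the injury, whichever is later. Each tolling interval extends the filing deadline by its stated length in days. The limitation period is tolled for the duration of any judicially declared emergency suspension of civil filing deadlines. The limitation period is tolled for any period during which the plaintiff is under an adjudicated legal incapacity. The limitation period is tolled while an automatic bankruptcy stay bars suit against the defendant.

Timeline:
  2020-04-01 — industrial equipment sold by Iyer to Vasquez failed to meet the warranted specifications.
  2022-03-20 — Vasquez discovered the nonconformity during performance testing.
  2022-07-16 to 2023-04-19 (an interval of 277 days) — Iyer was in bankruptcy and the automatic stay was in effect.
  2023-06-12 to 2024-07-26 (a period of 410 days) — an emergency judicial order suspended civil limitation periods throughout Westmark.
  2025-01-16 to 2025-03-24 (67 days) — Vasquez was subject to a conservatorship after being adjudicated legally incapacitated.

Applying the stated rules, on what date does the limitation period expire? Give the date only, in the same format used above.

Taking the later of the act (2020-04-01) and discovery (2022-03-20), the claim accrued on 2022-03-20.
1 year from 2022-03-20 is 2023-03-20.
The period was tolled for 277 days by the automatic bankruptcy stay (2022-07-16 to 2023-04-19), pushing the deadline to 2023-12-22.
The emergency suspension of filing deadlines from 2023-06-12 to 2024-07-26 tolled the period for 410 days, extending the deadline to 2025-02-04.
The period was tolled for 67 days by the plaintiff's legal incapacity (2025-01-16 to 2025-03-24), pushing the deadline to 2025-04-12.

2025-04-12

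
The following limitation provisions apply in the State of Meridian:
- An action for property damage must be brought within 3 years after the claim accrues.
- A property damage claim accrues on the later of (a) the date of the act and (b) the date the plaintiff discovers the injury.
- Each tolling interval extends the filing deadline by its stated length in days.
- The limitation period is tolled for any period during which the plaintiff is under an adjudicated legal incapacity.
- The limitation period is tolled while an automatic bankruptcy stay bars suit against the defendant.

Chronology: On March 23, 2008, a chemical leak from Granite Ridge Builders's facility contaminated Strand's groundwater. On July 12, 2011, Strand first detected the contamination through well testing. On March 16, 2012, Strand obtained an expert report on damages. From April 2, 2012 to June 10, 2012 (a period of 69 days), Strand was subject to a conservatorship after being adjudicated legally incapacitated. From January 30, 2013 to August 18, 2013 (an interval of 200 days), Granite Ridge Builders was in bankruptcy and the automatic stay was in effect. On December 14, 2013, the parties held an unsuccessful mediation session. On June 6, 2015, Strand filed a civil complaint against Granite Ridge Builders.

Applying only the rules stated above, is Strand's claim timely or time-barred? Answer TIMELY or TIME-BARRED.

TIME-BARRED

Taking the later of the act (March 23, 2008) and discovery (July 12, 2011), the claim accrued on July 12, 2011.
3 years from July 12, 2011 is July 12, 2014.
Because the plaintiff's legal incapacity ran from April 2, 2012 to June 10, 2012, the deadline is extended by 69 days to September 19, 2014.
Because the automatic bankruptcy stay ran from January 30, 2013 to August 18, 2013, the deadline is extended by 200 days to April 7, 2015.
The other events in the timeline have no effect on the limitation period under the stated rules.
The June 6, 2015 filing falls after the April 7, 2015 deadline; the claim is time-barred.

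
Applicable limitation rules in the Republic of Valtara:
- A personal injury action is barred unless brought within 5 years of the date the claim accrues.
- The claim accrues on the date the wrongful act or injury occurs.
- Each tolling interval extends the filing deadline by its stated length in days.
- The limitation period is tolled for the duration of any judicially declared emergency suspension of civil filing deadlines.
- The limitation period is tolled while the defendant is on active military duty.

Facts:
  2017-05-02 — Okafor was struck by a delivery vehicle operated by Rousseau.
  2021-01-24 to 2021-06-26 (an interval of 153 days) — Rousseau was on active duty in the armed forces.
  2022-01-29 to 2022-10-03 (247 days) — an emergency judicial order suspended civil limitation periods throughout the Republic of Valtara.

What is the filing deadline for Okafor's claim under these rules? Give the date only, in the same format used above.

2023-06-06

The claim accrued on 2017-05-02, the date of the act.
5 years from 2017-05-02 is 2022-05-02.
The period was tolled for 153 days by the defendant's active military service (2021-01-24 to 2021-06-26), pushing the deadline to 2022-10-02.
Because the emergency suspension of filing deadlines ran from 2022-01-29 to 2022-10-03, the deadline is extended by 247 days to 2023-06-06.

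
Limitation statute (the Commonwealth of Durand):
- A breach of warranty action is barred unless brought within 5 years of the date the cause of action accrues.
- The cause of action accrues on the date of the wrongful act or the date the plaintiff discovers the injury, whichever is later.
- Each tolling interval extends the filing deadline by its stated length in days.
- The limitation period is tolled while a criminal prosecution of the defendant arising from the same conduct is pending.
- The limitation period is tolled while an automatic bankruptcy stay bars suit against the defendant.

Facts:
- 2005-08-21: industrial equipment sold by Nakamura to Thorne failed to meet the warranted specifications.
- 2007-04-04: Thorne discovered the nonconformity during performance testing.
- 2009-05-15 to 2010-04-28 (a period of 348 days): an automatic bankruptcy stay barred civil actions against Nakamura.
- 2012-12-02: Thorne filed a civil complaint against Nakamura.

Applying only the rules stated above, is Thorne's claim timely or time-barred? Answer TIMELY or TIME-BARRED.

Because discovery on 2007-04-04 post-dates the 2005-08-21 act, accrual under the later-of rule falls on 2007-04-04.
The untolled deadline — 5 years after 2007-04-04 — is 2012-04-04.
Because the automatic bankruptcy stay ran from 2009-05-15 to 2010-04-28, the deadline is extended by 348 days to 2013-03-18.
Thorne filed on 2012-12-02, before the 2013-03-18 deadline, so the action is timely.

TIMELY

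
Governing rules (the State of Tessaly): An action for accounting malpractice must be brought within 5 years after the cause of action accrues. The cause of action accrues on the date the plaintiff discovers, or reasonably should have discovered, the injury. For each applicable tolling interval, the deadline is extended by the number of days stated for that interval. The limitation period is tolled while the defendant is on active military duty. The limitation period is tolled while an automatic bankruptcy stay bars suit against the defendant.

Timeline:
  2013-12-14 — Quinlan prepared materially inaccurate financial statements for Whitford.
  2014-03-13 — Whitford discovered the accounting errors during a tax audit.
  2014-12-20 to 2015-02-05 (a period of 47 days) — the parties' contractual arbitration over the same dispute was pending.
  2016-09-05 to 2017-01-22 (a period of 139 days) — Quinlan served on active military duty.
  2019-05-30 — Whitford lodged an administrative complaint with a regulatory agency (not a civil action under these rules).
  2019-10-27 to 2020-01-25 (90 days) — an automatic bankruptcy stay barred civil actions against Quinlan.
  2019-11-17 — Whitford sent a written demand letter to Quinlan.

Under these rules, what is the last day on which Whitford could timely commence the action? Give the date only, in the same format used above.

2019-07-30

Accrual is tied to discovery, so the period began on 2014-03-13 rather than on 2013-12-14 when the act occurred.
Adding the 5 years base period to 2014-03-13 gives a deadline of 2019-03-13, before any tolling.
The defendant's active military service from 2016-09-05 to 2017-01-22 tolled the period for 139 days, extending the deadline to 2019-07-30.
The automatic bankruptcy stay from 2019-10-27 to 2020-01-25 began after the period had already run on 2019-07-30, so it has no tolling effect.
Although a pending arbitration ran from 2014-12-20 to 2015-02-05, the stated rules do not make that a tolling event, so it is disregarded.
The other events in the timeline have no effect on the limitation period under the stated rules.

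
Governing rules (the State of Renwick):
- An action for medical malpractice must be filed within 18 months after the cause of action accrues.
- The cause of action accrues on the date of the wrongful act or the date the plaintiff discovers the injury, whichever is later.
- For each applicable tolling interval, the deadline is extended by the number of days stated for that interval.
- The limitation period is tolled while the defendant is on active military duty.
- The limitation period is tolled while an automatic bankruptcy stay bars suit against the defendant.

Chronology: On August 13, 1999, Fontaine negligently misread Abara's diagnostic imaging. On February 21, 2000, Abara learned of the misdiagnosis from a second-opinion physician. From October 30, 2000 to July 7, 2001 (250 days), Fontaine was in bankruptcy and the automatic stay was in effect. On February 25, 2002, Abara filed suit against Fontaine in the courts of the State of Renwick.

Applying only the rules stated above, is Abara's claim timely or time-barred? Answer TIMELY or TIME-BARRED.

Taking the later of the act (August 13, 1999) and discovery (February 21, 2000), the claim accrued on February 21, 2000.
Adding the 18 months base period to February 21, 2000 gives a deadline of August 21, 2001, before any tolling.
The period was tolled for 250 days by the automatic bankruptcy stay (October 30, 2000 to July 7, 2001), pushing the deadline to April 28, 2002.
Filing on February 25, 2002 beat the April 28, 2002 deadline — the action is timely.

TIMELY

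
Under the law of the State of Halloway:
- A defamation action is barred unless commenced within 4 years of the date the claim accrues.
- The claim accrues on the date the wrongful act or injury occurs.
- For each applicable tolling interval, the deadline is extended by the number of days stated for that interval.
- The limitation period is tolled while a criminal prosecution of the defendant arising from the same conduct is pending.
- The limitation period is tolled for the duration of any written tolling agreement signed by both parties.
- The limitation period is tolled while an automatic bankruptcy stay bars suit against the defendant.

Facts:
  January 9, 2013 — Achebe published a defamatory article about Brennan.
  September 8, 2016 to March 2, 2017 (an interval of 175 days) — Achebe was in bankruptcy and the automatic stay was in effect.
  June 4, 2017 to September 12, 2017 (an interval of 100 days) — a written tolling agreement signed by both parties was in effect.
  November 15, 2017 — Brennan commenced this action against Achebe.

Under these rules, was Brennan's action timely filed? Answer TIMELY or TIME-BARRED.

TIME-BARRED

The claim accrued on January 9, 2013, the date of the act.
The untolled deadline — 4 years after January 9, 2013 — is January 9, 2017.
Because the automatic bankruptcy stay ran from September 8, 2016 to March 2, 2017, the deadline is extended by 175 days to July 3, 2017.
Because the written tolling agreement ran from June 4, 2017 to September 12, 2017, the deadline is extended by 100 days to October 11, 2017.
Brennan filed on November 15, 2017, after the October 11, 2017 deadline, so the action is time-barred.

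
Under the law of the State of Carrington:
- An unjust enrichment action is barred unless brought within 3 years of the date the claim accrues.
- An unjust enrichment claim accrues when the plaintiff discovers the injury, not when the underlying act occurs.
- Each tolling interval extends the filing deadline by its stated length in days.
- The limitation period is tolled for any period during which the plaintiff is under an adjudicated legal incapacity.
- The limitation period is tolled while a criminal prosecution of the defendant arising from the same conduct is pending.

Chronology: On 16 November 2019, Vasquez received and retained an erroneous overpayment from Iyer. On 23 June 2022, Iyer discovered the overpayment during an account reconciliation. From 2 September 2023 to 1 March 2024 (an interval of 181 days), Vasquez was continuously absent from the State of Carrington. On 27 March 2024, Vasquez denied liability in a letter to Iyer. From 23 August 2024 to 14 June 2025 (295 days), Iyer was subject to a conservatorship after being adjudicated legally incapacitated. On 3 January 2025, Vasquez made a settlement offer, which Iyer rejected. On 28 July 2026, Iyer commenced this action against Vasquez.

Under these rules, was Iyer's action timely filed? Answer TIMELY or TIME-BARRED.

TIME-BARRED

The claim did not accrue until Iyer discovered the injury on 23 June 2022; the 16 November 2019 act date does not start the clock under the stated rule.
Adding the 3 years base period to 23 June 2022 gives a deadline of 23 June 2025, before any tolling.
The plaintiff's legal incapacity from 23 August 2024 to 14 June 2025 tolled the period for 295 days, extending the deadline to 14 April 2026.
The defendant's absence from the jurisdiction from 2 September 2023 to 1 March 2024 does not toll the period, because no stated rule makes the defendant's absence a tolling event.
The other events in the timeline have no effect on the limitation period under the stated rules.
The 28 July 2026 filing falls after the 14 April 2026 deadline; the claim is time-barred.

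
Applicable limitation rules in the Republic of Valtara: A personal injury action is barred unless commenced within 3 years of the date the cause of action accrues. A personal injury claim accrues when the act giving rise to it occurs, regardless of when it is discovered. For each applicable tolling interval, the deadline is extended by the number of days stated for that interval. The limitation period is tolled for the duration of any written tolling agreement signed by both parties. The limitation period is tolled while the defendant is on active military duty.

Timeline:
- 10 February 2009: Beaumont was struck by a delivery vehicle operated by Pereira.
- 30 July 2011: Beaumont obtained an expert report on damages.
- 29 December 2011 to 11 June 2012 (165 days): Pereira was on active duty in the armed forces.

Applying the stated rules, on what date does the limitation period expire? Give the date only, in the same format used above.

The cause of action accrued on 10 February 2009, the date of the act.
3 years from 10 February 2009 is 10 February 2012.
The defendant's active military service from 29 December 2011 to 11 June 2012 tolled the period for 165 days, extending the deadline to 24 July 2012.
The other events in the timeline have no effect on the limitation period under the stated rules.

24 July 2012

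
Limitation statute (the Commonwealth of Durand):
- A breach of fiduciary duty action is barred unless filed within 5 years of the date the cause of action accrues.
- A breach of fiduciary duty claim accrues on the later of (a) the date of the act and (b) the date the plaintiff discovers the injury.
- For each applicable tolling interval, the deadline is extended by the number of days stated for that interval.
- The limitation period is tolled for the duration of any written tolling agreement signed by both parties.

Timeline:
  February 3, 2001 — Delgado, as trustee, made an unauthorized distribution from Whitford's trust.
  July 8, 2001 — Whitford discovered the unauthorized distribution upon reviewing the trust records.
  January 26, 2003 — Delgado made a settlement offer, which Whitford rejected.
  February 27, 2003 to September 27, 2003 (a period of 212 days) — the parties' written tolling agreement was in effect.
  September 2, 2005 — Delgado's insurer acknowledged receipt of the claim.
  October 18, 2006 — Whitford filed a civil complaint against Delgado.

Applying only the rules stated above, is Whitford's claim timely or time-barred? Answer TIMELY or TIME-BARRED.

Because discovery on July 8, 2001 post-dates the February 3, 2001 act, accrual under the later-of rule falls on July 8, 2001.
5 years from July 8, 2001 is July 8, 2006.
The period was tolled for 212 days by the written tolling agreement (February 27, 2003 to September 27, 2003), pushing the deadline to February 5, 2007.
The other events in the timeline have no effect on the limitation period under the stated rules.
Whitford filed on October 18, 2006, before the February 5, 2007 deadline, so the action is timely.

TIMELY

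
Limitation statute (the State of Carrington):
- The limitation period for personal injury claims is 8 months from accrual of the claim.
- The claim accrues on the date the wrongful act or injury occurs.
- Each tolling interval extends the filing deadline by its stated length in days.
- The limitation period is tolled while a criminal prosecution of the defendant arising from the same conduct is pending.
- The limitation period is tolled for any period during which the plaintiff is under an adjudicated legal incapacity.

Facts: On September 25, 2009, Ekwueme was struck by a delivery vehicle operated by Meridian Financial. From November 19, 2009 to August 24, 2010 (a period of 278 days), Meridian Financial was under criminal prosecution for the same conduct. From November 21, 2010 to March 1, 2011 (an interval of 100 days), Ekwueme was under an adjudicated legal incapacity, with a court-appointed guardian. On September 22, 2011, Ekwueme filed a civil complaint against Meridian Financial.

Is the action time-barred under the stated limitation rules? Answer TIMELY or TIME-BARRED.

The limitation period began to run on September 25, 2009.
8 months from September 25, 2009 is May 25, 2010.
The pending criminal prosecution from November 19, 2009 to August 24, 2010 tolled the period for 278 days, extending the deadline to February 27, 2011.
Because the plaintiff's legal incapacity ran from November 21, 2010 to March 1, 2011, the deadline is extended by 100 days to June 7, 2011.
Filing on September 22, 2011 missed the June 7, 2011 deadline — the action is time-barred.

TIME-BARRED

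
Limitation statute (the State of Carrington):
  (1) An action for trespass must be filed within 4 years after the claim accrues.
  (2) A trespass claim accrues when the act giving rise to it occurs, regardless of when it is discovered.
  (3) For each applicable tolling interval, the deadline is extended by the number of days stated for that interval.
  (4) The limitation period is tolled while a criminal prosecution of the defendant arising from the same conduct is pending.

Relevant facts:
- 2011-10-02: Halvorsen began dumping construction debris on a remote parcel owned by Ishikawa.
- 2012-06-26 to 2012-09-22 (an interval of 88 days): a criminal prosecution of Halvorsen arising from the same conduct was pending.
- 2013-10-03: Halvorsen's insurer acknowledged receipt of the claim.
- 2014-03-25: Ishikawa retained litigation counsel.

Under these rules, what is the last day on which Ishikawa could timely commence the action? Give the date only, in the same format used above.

The claim accrued on 2011-10-02, when the wrongful act occurred.
The untolled deadline — 4 years after 2011-10-02 — is 2015-10-02.
The pending criminal prosecution from 2012-06-26 to 2012-09-22 tolled the period for 88 days, extending the deadline to 2015-12-29.
Nothing else in the chronology tolls or restarts the period.

2015-12-29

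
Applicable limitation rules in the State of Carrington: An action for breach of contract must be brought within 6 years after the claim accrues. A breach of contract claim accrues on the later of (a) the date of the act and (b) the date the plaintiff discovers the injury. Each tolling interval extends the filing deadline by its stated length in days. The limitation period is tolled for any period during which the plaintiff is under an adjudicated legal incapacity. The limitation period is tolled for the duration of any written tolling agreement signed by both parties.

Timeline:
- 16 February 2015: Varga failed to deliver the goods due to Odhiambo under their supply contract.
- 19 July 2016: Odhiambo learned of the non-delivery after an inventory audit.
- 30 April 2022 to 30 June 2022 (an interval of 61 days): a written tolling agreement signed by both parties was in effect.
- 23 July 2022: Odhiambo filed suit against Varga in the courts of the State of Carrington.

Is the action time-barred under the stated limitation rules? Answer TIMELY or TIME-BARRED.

TIMELY

Because discovery on 19 July 2016 post-dates the 16 February 2015 act, accrual under the later-of rule falls on 19 July 2016.
6 years from 19 July 2016 is 19 July 2022.
The period was tolled for 61 days by the written tolling agreement (30 April 2022 to 30 June 2022), pushing the deadline to 18 September 2022.
Odhiambo filed on 23 July 2022, before the 18 September 2022 deadline, so the action is timely.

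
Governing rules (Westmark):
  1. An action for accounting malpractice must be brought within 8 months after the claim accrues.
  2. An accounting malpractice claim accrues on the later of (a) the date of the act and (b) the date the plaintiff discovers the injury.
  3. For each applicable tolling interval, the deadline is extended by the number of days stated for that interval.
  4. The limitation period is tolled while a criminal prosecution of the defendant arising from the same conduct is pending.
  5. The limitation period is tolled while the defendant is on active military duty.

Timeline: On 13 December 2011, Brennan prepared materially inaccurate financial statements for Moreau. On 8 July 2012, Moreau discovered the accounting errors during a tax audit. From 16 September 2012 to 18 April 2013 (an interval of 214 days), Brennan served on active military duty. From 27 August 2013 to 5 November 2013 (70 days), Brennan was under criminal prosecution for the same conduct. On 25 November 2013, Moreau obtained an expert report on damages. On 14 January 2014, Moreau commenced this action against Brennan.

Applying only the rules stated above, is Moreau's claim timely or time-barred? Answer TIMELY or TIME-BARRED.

TIME-BARRED

Because discovery on 8 July 2012 post-dates the 13 December 2011 act, accrual under the later-of rule falls on 8 July 2012.
8 months from 8 July 2012 is 8 March 2013.
The period was tolled for 214 days by the defendant's active military service (16 September 2012 to 18 April 2013), pushing the deadline to 8 October 2013.
Because the pending criminal prosecution ran from 27 August 2013 to 5 November 2013, the deadline is extended by 70 days to 17 December 2013.
None of the other events listed affects the running of the period under the stated rules.
The 14 January 2014 filing falls after the 17 December 2013 deadline; the claim is time-barred.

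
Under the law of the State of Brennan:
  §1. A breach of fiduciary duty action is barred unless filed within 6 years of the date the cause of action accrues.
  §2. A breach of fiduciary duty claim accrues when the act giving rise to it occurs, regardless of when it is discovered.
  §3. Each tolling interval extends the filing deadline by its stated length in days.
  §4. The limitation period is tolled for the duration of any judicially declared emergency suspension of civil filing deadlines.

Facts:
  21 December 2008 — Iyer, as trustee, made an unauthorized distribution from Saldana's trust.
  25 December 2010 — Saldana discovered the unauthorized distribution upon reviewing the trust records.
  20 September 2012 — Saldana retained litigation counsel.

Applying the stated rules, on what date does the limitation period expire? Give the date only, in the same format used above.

Accrual is governed by the date of the act, so the period began to run on 21 December 2008; the later discovery on 25 December 2010 is irrelevant under the stated rule.
Adding the 6 years base period to 21 December 2008 gives a deadline of 21 December 2014, before any tolling.
The other events in the timeline have no effect on the limitation period under the stated rules.

21 December 2014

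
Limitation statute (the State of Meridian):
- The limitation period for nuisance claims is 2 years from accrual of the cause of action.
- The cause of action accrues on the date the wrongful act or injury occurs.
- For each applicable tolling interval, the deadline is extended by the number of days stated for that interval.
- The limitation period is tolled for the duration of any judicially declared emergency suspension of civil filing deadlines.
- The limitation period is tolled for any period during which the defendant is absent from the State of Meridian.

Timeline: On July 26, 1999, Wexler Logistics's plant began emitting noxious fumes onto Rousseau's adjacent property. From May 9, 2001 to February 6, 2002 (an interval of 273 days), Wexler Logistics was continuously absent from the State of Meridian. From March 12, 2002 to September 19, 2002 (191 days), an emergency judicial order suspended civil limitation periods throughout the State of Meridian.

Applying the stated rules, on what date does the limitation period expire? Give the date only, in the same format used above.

The claim accrued on July 26, 1999, when the wrongful act occurred.
Adding the 2 years base period to July 26, 1999 gives a deadline of July 26, 2001, before any tolling.
Because the defendant's absence from the jurisdiction ran from May 9, 2001 to February 6, 2002, the deadline is extended by 273 days to April 25, 2002.
The emergency suspension of filing deadlines from March 12, 2002 to September 19, 2002 tolled the period for 191 days, extending the deadline to November 2, 2002.

November 2, 2002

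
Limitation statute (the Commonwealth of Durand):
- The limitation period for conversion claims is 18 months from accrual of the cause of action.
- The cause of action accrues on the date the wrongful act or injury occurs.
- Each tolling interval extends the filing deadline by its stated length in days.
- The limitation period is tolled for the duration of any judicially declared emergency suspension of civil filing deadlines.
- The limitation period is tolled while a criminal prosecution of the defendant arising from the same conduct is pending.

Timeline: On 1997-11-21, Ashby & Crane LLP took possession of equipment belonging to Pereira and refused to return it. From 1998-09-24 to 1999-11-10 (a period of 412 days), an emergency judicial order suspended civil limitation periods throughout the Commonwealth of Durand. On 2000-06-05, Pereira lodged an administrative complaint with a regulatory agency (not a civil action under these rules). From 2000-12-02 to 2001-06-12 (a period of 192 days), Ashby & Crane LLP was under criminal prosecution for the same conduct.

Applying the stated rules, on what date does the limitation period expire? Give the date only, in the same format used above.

The cause of action accrued on 1997-11-21, the date of the act.
18 months from 1997-11-21 is 1999-05-21.
The period was tolled for 412 days by the emergency suspension of filing deadlines (1998-09-24 to 1999-11-10), pushing the deadline to 2000-07-06.
The pending criminal prosecution starting 2000-12-02 came too late — the period had run on 2000-07-06 — and so does not extend the deadline.
Nothing else in the chronology tolls or restarts the period.

2000-07-06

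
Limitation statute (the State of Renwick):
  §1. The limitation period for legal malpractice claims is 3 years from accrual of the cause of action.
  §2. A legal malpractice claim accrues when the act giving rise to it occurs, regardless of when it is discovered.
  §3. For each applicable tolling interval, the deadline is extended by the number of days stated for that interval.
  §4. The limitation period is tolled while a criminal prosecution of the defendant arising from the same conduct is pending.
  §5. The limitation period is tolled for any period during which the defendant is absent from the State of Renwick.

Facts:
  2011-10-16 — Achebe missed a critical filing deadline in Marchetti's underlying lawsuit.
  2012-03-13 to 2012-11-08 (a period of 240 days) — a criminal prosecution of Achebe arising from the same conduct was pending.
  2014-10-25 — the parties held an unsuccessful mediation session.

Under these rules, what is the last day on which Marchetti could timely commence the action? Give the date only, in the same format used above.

2015-06-13

The claim accrued on 2011-10-16, when the wrongful act occurred.
The untolled deadline — 3 years after 2011-10-16 — is 2014-10-16.
The pending criminal prosecution from 2012-03-13 to 2012-11-08 tolled the period for 240 days, extending the deadline to 2015-06-13.
None of the other events listed affects the running of the period under the stated rules.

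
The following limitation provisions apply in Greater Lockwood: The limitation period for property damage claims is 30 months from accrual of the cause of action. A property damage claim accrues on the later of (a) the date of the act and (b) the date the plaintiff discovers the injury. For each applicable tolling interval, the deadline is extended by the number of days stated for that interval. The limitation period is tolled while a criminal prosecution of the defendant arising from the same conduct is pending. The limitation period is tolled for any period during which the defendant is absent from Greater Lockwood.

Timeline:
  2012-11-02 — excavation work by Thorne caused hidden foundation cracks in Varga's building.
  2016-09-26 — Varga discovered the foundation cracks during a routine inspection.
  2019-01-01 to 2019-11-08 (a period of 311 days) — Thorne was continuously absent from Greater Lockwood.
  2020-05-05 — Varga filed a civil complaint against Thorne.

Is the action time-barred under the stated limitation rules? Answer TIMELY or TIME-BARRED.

TIME-BARRED

Because discovery on 2016-09-26 post-dates the 2012-11-02 act, accrual under the later-of rule falls on 2016-09-26.
The untolled deadline — 30 months after 2016-09-26 — is 2019-03-26.
The period was tolled for 311 days by the defendant's absence from the jurisdiction (2019-01-01 to 2019-11-08), pushing the deadline to 2020-01-31.
Varga filed on 2020-05-05, after the 2020-01-31 deadline, so the action is time-barred.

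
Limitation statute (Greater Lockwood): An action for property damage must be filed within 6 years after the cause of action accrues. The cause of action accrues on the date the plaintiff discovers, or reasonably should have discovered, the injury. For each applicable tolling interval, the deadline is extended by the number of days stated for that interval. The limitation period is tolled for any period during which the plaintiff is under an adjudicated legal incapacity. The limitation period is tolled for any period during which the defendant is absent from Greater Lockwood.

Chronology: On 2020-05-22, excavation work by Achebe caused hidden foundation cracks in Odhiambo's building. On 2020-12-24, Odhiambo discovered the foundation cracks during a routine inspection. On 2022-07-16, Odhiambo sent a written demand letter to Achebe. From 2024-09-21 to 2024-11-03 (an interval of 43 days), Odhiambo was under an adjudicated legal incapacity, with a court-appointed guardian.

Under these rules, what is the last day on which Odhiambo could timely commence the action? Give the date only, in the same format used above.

Under the discovery rule, the claim accrued on 2020-12-24, when Odhiambo discovered the injury — not on the 2020-05-22 date of the underlying act.
Adding the 6 years base period to 2020-12-24 gives a deadline of 2026-12-24, before any tolling.
The period was tolled for 43 days by the plaintiff's legal incapacity (2024-09-21 to 2024-11-03), pushing the deadline to 2027-02-05.
Nothing else in the chronology tolls or restarts the period.

2027-02-05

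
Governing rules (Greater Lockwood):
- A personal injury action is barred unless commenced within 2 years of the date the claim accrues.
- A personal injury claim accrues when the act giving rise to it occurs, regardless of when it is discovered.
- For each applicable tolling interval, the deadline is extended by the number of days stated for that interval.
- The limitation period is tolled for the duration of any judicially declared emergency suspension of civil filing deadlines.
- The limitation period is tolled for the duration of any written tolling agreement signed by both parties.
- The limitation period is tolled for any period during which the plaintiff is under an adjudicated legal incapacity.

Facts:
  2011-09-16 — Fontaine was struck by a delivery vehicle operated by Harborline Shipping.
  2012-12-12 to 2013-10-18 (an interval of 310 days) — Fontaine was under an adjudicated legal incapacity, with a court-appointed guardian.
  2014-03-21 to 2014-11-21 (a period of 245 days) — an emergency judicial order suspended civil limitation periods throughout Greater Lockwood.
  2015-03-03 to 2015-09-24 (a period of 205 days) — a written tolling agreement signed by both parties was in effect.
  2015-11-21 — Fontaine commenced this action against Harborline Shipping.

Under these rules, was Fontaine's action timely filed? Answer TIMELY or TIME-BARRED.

The claim accrued on 2011-09-16, when the wrongful act occurred.
2 years from 2011-09-16 is 2013-09-16.
Because the plaintiff's legal incapacity ran from 2012-12-12 to 2013-10-18, the deadline is extended by 310 days to 2014-07-23.
The emergency suspension of filing deadlines from 2014-03-21 to 2014-11-21 tolled the period for 245 days, extending the deadline to 2015-03-25.
Because the written tolling agreement ran from 2015-03-03 to 2015-09-24, the deadline is extended by 205 days to 2015-10-16.
Filing on 2015-11-21 missed the 2015-10-16 deadline — the action is time-barred.

TIME-BARRED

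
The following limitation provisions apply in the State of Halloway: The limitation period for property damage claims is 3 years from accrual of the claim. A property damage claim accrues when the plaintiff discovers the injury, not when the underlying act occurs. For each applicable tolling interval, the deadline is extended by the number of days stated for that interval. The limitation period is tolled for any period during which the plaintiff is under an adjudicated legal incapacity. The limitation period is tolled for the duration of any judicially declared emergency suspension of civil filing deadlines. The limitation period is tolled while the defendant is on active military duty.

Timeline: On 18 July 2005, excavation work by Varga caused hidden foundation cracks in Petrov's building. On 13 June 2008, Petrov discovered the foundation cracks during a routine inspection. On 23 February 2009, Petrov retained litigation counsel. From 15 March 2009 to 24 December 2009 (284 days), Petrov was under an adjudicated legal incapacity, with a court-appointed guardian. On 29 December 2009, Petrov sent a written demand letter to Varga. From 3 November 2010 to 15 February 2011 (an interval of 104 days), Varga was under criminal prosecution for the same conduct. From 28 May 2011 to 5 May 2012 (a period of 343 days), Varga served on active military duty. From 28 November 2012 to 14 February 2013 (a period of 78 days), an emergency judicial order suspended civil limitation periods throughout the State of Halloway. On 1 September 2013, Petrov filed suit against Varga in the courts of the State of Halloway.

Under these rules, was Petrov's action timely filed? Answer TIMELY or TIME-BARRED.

Under the discovery rule, the claim accrued on 13 June 2008, when Petrov discovered the injury — not on the 18 July 2005 date of the underlying act.
3 years from 13 June 2008 is 13 June 2011.
The period was tolled for 284 days by the plaintiff's legal incapacity (15 March 2009 to 24 December 2009), pushing the deadline to 23 March 2012.
The defendant's active military service from 28 May 2011 to 5 May 2012 tolled the period for 343 days, extending the deadline to 1 March 2013.
The period was tolled for 78 days by the emergency suspension of filing deadlines (28 November 2012 to 14 February 2013), pushing the deadline to 18 May 2013.
No stated provision tolls the period for a criminal prosecution, so the interval from 3 November 2010 to 15 February 2011 has no effect on the deadline.
The other events in the timeline have no effect on the limitation period under the stated rules.
Filing on 1 September 2013 missed the 18 May 2013 deadline — the action is time-barred.

TIME-BARRED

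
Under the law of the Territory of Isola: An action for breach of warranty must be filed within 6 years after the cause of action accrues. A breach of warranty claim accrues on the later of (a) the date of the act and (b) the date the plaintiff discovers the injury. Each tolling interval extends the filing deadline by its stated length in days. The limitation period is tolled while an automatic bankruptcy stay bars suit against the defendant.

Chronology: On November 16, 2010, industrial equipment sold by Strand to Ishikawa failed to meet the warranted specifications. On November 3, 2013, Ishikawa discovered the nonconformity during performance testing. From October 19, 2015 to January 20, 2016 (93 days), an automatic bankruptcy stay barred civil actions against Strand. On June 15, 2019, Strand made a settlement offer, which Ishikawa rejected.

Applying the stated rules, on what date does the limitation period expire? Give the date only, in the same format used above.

February 4, 2020

Taking the later of the act (November 16, 2010) and discovery (November 3, 2013), the claim accrued on November 3, 2013.
The untolled deadline — 6 years after November 3, 2013 — is November 3, 2019.
The period was tolled for 93 days by the automatic bankruptcy stay (October 19, 2015 to January 20, 2016), pushing the deadline to February 4, 2020.
None of the other events listed affects the running of the period under the stated rules.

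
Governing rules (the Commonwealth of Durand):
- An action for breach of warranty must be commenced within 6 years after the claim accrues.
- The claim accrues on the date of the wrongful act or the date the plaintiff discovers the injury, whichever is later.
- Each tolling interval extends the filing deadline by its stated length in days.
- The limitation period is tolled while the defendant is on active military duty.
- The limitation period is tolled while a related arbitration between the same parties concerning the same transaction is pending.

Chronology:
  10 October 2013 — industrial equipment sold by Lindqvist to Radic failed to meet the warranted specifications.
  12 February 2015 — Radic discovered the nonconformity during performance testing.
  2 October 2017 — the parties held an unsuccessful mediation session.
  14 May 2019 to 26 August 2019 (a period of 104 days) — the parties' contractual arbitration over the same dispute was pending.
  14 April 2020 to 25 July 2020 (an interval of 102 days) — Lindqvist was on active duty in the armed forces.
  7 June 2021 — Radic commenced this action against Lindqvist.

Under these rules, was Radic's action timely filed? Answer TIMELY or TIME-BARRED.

TIMELY

Taking the later of the act (10 October 2013) and discovery (12 February 2015), the claim accrued on 12 February 2015.
6 years from 12 February 2015 is 12 February 2021.
The period was tolled for 104 days by the pending related arbitration (14 May 2019 to 26 August 2019), pushing the deadline to 27 May 2021.
Because the defendant's active military service ran from 14 April 2020 to 25 July 2020, the deadline is extended by 102 days to 6 September 2021.
None of the other events listed affects the running of the period under the stated rules.
Radic filed on 7 June 2021, before the 6 September 2021 deadline, so the action is timely.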